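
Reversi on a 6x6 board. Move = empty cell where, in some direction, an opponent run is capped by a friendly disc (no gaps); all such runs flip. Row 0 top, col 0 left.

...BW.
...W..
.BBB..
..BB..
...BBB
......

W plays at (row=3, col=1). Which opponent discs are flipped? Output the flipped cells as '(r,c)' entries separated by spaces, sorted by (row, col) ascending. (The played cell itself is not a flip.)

Answer: (2,2)

Derivation:
Dir NW: first cell '.' (not opp) -> no flip
Dir N: opp run (2,1), next='.' -> no flip
Dir NE: opp run (2,2) capped by W -> flip
Dir W: first cell '.' (not opp) -> no flip
Dir E: opp run (3,2) (3,3), next='.' -> no flip
Dir SW: first cell '.' (not opp) -> no flip
Dir S: first cell '.' (not opp) -> no flip
Dir SE: first cell '.' (not opp) -> no flip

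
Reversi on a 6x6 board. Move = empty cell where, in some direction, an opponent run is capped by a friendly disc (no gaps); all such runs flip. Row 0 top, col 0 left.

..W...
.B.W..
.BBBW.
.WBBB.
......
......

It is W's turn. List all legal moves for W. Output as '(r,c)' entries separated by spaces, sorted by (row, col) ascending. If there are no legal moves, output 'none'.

Answer: (0,1) (2,0) (3,5) (4,2) (4,3) (4,4)

Derivation:
(0,0): no bracket -> illegal
(0,1): flips 2 -> legal
(1,0): no bracket -> illegal
(1,2): no bracket -> illegal
(1,4): no bracket -> illegal
(2,0): flips 4 -> legal
(2,5): no bracket -> illegal
(3,0): no bracket -> illegal
(3,5): flips 3 -> legal
(4,1): no bracket -> illegal
(4,2): flips 1 -> legal
(4,3): flips 2 -> legal
(4,4): flips 1 -> legal
(4,5): no bracket -> illegal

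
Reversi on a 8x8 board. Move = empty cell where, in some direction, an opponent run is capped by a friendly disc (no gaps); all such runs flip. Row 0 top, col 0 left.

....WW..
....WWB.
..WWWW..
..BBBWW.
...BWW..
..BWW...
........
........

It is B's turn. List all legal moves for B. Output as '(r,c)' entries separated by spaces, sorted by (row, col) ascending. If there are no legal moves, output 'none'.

(0,3): no bracket -> illegal
(0,6): flips 2 -> legal
(1,1): flips 1 -> legal
(1,2): flips 2 -> legal
(1,3): flips 3 -> legal
(2,1): no bracket -> illegal
(2,6): no bracket -> illegal
(2,7): no bracket -> illegal
(3,1): no bracket -> illegal
(3,7): flips 2 -> legal
(4,2): no bracket -> illegal
(4,6): flips 2 -> legal
(4,7): no bracket -> illegal
(5,5): flips 3 -> legal
(5,6): flips 1 -> legal
(6,2): no bracket -> illegal
(6,3): flips 1 -> legal
(6,4): flips 2 -> legal
(6,5): flips 1 -> legal

Answer: (0,6) (1,1) (1,2) (1,3) (3,7) (4,6) (5,5) (5,6) (6,3) (6,4) (6,5)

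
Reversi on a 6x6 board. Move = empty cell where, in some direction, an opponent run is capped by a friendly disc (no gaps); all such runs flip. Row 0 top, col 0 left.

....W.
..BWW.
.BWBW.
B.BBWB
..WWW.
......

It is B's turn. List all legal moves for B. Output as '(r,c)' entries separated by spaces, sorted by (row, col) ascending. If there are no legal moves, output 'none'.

(0,2): flips 2 -> legal
(0,3): flips 1 -> legal
(0,5): flips 1 -> legal
(1,1): flips 1 -> legal
(1,5): flips 3 -> legal
(2,5): flips 1 -> legal
(3,1): no bracket -> illegal
(4,1): no bracket -> illegal
(4,5): flips 1 -> legal
(5,1): flips 1 -> legal
(5,2): flips 1 -> legal
(5,3): flips 2 -> legal
(5,4): flips 1 -> legal
(5,5): flips 1 -> legal

Answer: (0,2) (0,3) (0,5) (1,1) (1,5) (2,5) (4,5) (5,1) (5,2) (5,3) (5,4) (5,5)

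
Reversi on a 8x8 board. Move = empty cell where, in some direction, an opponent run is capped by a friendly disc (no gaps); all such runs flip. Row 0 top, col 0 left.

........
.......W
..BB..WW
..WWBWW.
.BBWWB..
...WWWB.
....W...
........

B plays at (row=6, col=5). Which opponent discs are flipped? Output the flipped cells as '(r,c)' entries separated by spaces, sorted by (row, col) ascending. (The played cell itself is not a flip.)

Answer: (5,5)

Derivation:
Dir NW: opp run (5,4) (4,3) (3,2), next='.' -> no flip
Dir N: opp run (5,5) capped by B -> flip
Dir NE: first cell 'B' (not opp) -> no flip
Dir W: opp run (6,4), next='.' -> no flip
Dir E: first cell '.' (not opp) -> no flip
Dir SW: first cell '.' (not opp) -> no flip
Dir S: first cell '.' (not opp) -> no flip
Dir SE: first cell '.' (not opp) -> no flip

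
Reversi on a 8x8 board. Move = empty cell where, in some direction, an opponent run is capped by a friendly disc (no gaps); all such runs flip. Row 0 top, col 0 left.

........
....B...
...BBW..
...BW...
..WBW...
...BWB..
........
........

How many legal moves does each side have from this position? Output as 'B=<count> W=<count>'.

Answer: B=10 W=11

Derivation:
-- B to move --
(1,5): no bracket -> illegal
(1,6): flips 2 -> legal
(2,6): flips 1 -> legal
(3,1): flips 1 -> legal
(3,2): no bracket -> illegal
(3,5): flips 2 -> legal
(3,6): flips 1 -> legal
(4,1): flips 1 -> legal
(4,5): flips 2 -> legal
(5,1): flips 1 -> legal
(5,2): no bracket -> illegal
(6,3): no bracket -> illegal
(6,4): flips 3 -> legal
(6,5): flips 1 -> legal
B mobility = 10
-- W to move --
(0,3): flips 1 -> legal
(0,4): flips 2 -> legal
(0,5): no bracket -> illegal
(1,2): flips 1 -> legal
(1,3): no bracket -> illegal
(1,5): flips 2 -> legal
(2,2): flips 3 -> legal
(3,2): flips 2 -> legal
(3,5): no bracket -> illegal
(4,5): no bracket -> illegal
(4,6): no bracket -> illegal
(5,2): flips 2 -> legal
(5,6): flips 1 -> legal
(6,2): flips 1 -> legal
(6,3): no bracket -> illegal
(6,4): flips 1 -> legal
(6,5): no bracket -> illegal
(6,6): flips 1 -> legal
W mobility = 11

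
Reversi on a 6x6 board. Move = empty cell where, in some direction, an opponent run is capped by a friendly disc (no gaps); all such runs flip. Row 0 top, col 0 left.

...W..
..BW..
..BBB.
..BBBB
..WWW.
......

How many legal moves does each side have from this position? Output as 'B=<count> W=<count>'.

-- B to move --
(0,2): flips 1 -> legal
(0,4): flips 1 -> legal
(1,4): flips 1 -> legal
(3,1): no bracket -> illegal
(4,1): no bracket -> illegal
(4,5): no bracket -> illegal
(5,1): flips 1 -> legal
(5,2): flips 2 -> legal
(5,3): flips 2 -> legal
(5,4): flips 2 -> legal
(5,5): flips 1 -> legal
B mobility = 8
-- W to move --
(0,1): no bracket -> illegal
(0,2): flips 3 -> legal
(1,1): flips 3 -> legal
(1,4): flips 2 -> legal
(1,5): flips 2 -> legal
(2,1): flips 2 -> legal
(2,5): flips 1 -> legal
(3,1): flips 1 -> legal
(4,1): no bracket -> illegal
(4,5): no bracket -> illegal
W mobility = 7

Answer: B=8 W=7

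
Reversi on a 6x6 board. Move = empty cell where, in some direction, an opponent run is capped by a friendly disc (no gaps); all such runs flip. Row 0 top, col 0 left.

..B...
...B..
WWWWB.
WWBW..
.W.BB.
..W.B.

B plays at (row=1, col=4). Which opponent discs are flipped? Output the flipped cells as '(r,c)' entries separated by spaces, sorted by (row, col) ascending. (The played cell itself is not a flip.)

Answer: (2,3)

Derivation:
Dir NW: first cell '.' (not opp) -> no flip
Dir N: first cell '.' (not opp) -> no flip
Dir NE: first cell '.' (not opp) -> no flip
Dir W: first cell 'B' (not opp) -> no flip
Dir E: first cell '.' (not opp) -> no flip
Dir SW: opp run (2,3) capped by B -> flip
Dir S: first cell 'B' (not opp) -> no flip
Dir SE: first cell '.' (not opp) -> no flip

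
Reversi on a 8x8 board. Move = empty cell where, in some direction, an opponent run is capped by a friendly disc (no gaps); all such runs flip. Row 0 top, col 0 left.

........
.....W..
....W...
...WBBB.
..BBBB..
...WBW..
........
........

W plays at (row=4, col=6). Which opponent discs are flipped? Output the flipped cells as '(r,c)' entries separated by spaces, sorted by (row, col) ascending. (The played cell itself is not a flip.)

Dir NW: opp run (3,5) capped by W -> flip
Dir N: opp run (3,6), next='.' -> no flip
Dir NE: first cell '.' (not opp) -> no flip
Dir W: opp run (4,5) (4,4) (4,3) (4,2), next='.' -> no flip
Dir E: first cell '.' (not opp) -> no flip
Dir SW: first cell 'W' (not opp) -> no flip
Dir S: first cell '.' (not opp) -> no flip
Dir SE: first cell '.' (not opp) -> no flip

Answer: (3,5)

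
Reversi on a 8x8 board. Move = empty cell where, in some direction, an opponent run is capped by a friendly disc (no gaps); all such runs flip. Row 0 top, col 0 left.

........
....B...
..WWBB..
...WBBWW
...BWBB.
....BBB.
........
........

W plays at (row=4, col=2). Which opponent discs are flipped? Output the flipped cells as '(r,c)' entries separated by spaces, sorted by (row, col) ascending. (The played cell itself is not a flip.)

Answer: (4,3)

Derivation:
Dir NW: first cell '.' (not opp) -> no flip
Dir N: first cell '.' (not opp) -> no flip
Dir NE: first cell 'W' (not opp) -> no flip
Dir W: first cell '.' (not opp) -> no flip
Dir E: opp run (4,3) capped by W -> flip
Dir SW: first cell '.' (not opp) -> no flip
Dir S: first cell '.' (not opp) -> no flip
Dir SE: first cell '.' (not opp) -> no flip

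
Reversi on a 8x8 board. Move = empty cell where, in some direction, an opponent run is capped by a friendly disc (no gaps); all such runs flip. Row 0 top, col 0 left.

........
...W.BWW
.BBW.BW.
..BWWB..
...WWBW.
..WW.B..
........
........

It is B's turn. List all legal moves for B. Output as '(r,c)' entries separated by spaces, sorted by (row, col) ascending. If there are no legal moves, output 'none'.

Answer: (0,4) (0,7) (1,2) (1,4) (2,4) (2,7) (3,7) (4,2) (4,7) (5,4) (5,7) (6,1) (6,2)

Derivation:
(0,2): no bracket -> illegal
(0,3): no bracket -> illegal
(0,4): flips 1 -> legal
(0,5): no bracket -> illegal
(0,6): no bracket -> illegal
(0,7): flips 1 -> legal
(1,2): flips 2 -> legal
(1,4): flips 1 -> legal
(2,4): flips 1 -> legal
(2,7): flips 1 -> legal
(3,6): no bracket -> illegal
(3,7): flips 2 -> legal
(4,1): no bracket -> illegal
(4,2): flips 2 -> legal
(4,7): flips 1 -> legal
(5,1): no bracket -> illegal
(5,4): flips 1 -> legal
(5,6): no bracket -> illegal
(5,7): flips 1 -> legal
(6,1): flips 3 -> legal
(6,2): flips 2 -> legal
(6,3): no bracket -> illegal
(6,4): no bracket -> illegal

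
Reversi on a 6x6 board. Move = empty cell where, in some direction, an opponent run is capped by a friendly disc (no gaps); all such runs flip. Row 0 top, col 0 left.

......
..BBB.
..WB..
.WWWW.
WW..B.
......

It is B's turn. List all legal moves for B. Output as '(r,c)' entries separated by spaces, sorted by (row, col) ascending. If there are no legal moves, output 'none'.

Answer: (1,1) (2,1) (2,4) (4,2) (4,3) (4,5) (5,0)

Derivation:
(1,1): flips 2 -> legal
(2,0): no bracket -> illegal
(2,1): flips 1 -> legal
(2,4): flips 1 -> legal
(2,5): no bracket -> illegal
(3,0): no bracket -> illegal
(3,5): no bracket -> illegal
(4,2): flips 2 -> legal
(4,3): flips 1 -> legal
(4,5): flips 1 -> legal
(5,0): flips 2 -> legal
(5,1): no bracket -> illegal
(5,2): no bracket -> illegal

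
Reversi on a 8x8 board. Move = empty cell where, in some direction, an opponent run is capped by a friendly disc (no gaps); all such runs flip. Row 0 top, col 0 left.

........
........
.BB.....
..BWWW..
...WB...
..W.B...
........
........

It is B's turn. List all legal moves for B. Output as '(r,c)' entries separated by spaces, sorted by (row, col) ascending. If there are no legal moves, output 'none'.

(2,3): no bracket -> illegal
(2,4): flips 1 -> legal
(2,5): no bracket -> illegal
(2,6): flips 1 -> legal
(3,6): flips 3 -> legal
(4,1): no bracket -> illegal
(4,2): flips 1 -> legal
(4,5): no bracket -> illegal
(4,6): no bracket -> illegal
(5,1): no bracket -> illegal
(5,3): no bracket -> illegal
(6,1): no bracket -> illegal
(6,2): no bracket -> illegal
(6,3): no bracket -> illegal

Answer: (2,4) (2,6) (3,6) (4,2)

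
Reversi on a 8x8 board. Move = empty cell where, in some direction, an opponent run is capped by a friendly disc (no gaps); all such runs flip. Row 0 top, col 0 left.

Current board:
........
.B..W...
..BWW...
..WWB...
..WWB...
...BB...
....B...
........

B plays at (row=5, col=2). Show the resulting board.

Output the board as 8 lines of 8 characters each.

Place B at (5,2); scan 8 dirs for brackets.
Dir NW: first cell '.' (not opp) -> no flip
Dir N: opp run (4,2) (3,2) capped by B -> flip
Dir NE: opp run (4,3) capped by B -> flip
Dir W: first cell '.' (not opp) -> no flip
Dir E: first cell 'B' (not opp) -> no flip
Dir SW: first cell '.' (not opp) -> no flip
Dir S: first cell '.' (not opp) -> no flip
Dir SE: first cell '.' (not opp) -> no flip
All flips: (3,2) (4,2) (4,3)

Answer: ........
.B..W...
..BWW...
..BWB...
..BBB...
..BBB...
....B...
........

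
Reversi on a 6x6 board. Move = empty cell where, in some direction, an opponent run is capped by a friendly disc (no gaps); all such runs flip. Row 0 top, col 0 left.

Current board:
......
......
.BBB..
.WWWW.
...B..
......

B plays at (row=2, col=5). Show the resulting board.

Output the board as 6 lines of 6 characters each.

Place B at (2,5); scan 8 dirs for brackets.
Dir NW: first cell '.' (not opp) -> no flip
Dir N: first cell '.' (not opp) -> no flip
Dir NE: edge -> no flip
Dir W: first cell '.' (not opp) -> no flip
Dir E: edge -> no flip
Dir SW: opp run (3,4) capped by B -> flip
Dir S: first cell '.' (not opp) -> no flip
Dir SE: edge -> no flip
All flips: (3,4)

Answer: ......
......
.BBB.B
.WWWB.
...B..
......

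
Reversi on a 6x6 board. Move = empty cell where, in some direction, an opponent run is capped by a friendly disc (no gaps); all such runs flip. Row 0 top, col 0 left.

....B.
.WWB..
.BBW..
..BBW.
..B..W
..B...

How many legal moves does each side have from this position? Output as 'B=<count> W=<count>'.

-- B to move --
(0,0): flips 1 -> legal
(0,1): flips 1 -> legal
(0,2): flips 1 -> legal
(0,3): flips 1 -> legal
(1,0): flips 2 -> legal
(1,4): flips 1 -> legal
(2,0): no bracket -> illegal
(2,4): flips 1 -> legal
(2,5): no bracket -> illegal
(3,5): flips 1 -> legal
(4,3): no bracket -> illegal
(4,4): no bracket -> illegal
(5,4): no bracket -> illegal
(5,5): no bracket -> illegal
B mobility = 8
-- W to move --
(0,2): no bracket -> illegal
(0,3): flips 1 -> legal
(0,5): no bracket -> illegal
(1,0): no bracket -> illegal
(1,4): flips 1 -> legal
(1,5): no bracket -> illegal
(2,0): flips 2 -> legal
(2,4): no bracket -> illegal
(3,0): flips 1 -> legal
(3,1): flips 3 -> legal
(4,1): flips 1 -> legal
(4,3): flips 1 -> legal
(4,4): flips 2 -> legal
(5,1): no bracket -> illegal
(5,3): no bracket -> illegal
W mobility = 8

Answer: B=8 W=8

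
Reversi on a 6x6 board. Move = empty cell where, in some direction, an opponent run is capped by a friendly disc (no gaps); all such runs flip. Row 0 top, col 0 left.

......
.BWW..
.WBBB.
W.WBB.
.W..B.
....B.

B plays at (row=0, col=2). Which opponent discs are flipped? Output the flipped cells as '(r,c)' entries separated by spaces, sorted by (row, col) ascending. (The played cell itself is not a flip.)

Answer: (1,2) (1,3)

Derivation:
Dir NW: edge -> no flip
Dir N: edge -> no flip
Dir NE: edge -> no flip
Dir W: first cell '.' (not opp) -> no flip
Dir E: first cell '.' (not opp) -> no flip
Dir SW: first cell 'B' (not opp) -> no flip
Dir S: opp run (1,2) capped by B -> flip
Dir SE: opp run (1,3) capped by B -> flip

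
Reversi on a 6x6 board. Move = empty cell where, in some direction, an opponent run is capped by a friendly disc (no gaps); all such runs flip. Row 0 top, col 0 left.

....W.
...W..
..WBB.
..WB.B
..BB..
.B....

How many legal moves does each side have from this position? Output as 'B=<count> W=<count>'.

-- B to move --
(0,2): flips 1 -> legal
(0,3): flips 1 -> legal
(0,5): no bracket -> illegal
(1,1): flips 1 -> legal
(1,2): flips 2 -> legal
(1,4): no bracket -> illegal
(1,5): no bracket -> illegal
(2,1): flips 2 -> legal
(3,1): flips 1 -> legal
(4,1): flips 1 -> legal
B mobility = 7
-- W to move --
(1,2): no bracket -> illegal
(1,4): flips 1 -> legal
(1,5): no bracket -> illegal
(2,5): flips 2 -> legal
(3,1): no bracket -> illegal
(3,4): flips 1 -> legal
(4,0): no bracket -> illegal
(4,1): no bracket -> illegal
(4,4): flips 1 -> legal
(4,5): no bracket -> illegal
(5,0): no bracket -> illegal
(5,2): flips 1 -> legal
(5,3): flips 3 -> legal
(5,4): flips 1 -> legal
W mobility = 7

Answer: B=7 W=7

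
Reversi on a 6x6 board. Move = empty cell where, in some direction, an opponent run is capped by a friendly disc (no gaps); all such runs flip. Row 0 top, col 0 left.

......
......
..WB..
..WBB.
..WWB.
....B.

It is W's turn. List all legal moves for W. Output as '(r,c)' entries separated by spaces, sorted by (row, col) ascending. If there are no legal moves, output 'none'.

(1,2): no bracket -> illegal
(1,3): flips 2 -> legal
(1,4): flips 1 -> legal
(2,4): flips 2 -> legal
(2,5): flips 1 -> legal
(3,5): flips 2 -> legal
(4,5): flips 1 -> legal
(5,3): no bracket -> illegal
(5,5): flips 2 -> legal

Answer: (1,3) (1,4) (2,4) (2,5) (3,5) (4,5) (5,5)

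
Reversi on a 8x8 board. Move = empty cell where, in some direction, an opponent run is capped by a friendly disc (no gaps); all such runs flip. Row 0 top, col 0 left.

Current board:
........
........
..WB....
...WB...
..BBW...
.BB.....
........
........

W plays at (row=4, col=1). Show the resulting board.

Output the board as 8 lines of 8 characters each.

Place W at (4,1); scan 8 dirs for brackets.
Dir NW: first cell '.' (not opp) -> no flip
Dir N: first cell '.' (not opp) -> no flip
Dir NE: first cell '.' (not opp) -> no flip
Dir W: first cell '.' (not opp) -> no flip
Dir E: opp run (4,2) (4,3) capped by W -> flip
Dir SW: first cell '.' (not opp) -> no flip
Dir S: opp run (5,1), next='.' -> no flip
Dir SE: opp run (5,2), next='.' -> no flip
All flips: (4,2) (4,3)

Answer: ........
........
..WB....
...WB...
.WWWW...
.BB.....
........
........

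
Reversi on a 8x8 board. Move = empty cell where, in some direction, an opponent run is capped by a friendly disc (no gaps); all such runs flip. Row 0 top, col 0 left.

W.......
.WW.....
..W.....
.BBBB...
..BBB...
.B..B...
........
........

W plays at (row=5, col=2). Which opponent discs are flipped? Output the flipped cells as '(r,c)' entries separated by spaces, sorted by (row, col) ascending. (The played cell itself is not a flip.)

Dir NW: first cell '.' (not opp) -> no flip
Dir N: opp run (4,2) (3,2) capped by W -> flip
Dir NE: opp run (4,3) (3,4), next='.' -> no flip
Dir W: opp run (5,1), next='.' -> no flip
Dir E: first cell '.' (not opp) -> no flip
Dir SW: first cell '.' (not opp) -> no flip
Dir S: first cell '.' (not opp) -> no flip
Dir SE: first cell '.' (not opp) -> no flip

Answer: (3,2) (4,2)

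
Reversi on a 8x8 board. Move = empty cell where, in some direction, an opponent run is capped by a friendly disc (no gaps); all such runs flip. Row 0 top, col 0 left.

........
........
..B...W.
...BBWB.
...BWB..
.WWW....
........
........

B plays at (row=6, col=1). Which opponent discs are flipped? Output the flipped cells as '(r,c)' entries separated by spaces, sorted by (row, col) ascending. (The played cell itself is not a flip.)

Answer: (5,2)

Derivation:
Dir NW: first cell '.' (not opp) -> no flip
Dir N: opp run (5,1), next='.' -> no flip
Dir NE: opp run (5,2) capped by B -> flip
Dir W: first cell '.' (not opp) -> no flip
Dir E: first cell '.' (not opp) -> no flip
Dir SW: first cell '.' (not opp) -> no flip
Dir S: first cell '.' (not opp) -> no flip
Dir SE: first cell '.' (not opp) -> no flip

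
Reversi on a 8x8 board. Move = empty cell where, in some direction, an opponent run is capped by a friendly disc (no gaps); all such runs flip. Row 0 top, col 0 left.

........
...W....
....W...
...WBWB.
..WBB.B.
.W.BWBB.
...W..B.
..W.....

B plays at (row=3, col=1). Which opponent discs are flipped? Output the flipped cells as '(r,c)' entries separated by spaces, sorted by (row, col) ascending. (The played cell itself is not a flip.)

Answer: (4,2)

Derivation:
Dir NW: first cell '.' (not opp) -> no flip
Dir N: first cell '.' (not opp) -> no flip
Dir NE: first cell '.' (not opp) -> no flip
Dir W: first cell '.' (not opp) -> no flip
Dir E: first cell '.' (not opp) -> no flip
Dir SW: first cell '.' (not opp) -> no flip
Dir S: first cell '.' (not opp) -> no flip
Dir SE: opp run (4,2) capped by B -> flip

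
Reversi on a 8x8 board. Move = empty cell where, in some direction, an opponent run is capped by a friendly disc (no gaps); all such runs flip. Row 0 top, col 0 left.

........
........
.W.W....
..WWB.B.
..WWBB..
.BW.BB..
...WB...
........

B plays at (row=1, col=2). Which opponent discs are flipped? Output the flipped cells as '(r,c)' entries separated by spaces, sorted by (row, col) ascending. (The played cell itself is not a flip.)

Answer: (2,3)

Derivation:
Dir NW: first cell '.' (not opp) -> no flip
Dir N: first cell '.' (not opp) -> no flip
Dir NE: first cell '.' (not opp) -> no flip
Dir W: first cell '.' (not opp) -> no flip
Dir E: first cell '.' (not opp) -> no flip
Dir SW: opp run (2,1), next='.' -> no flip
Dir S: first cell '.' (not opp) -> no flip
Dir SE: opp run (2,3) capped by B -> flip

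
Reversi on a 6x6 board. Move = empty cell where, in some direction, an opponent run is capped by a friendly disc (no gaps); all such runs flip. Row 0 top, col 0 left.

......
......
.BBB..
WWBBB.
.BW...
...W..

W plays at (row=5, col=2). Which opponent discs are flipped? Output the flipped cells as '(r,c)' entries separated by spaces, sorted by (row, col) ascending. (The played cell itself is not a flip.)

Answer: (4,1)

Derivation:
Dir NW: opp run (4,1) capped by W -> flip
Dir N: first cell 'W' (not opp) -> no flip
Dir NE: first cell '.' (not opp) -> no flip
Dir W: first cell '.' (not opp) -> no flip
Dir E: first cell 'W' (not opp) -> no flip
Dir SW: edge -> no flip
Dir S: edge -> no flip
Dir SE: edge -> no flip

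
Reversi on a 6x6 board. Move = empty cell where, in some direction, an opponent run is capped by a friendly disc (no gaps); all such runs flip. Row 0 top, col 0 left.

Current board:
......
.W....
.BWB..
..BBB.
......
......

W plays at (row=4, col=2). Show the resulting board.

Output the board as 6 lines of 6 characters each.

Answer: ......
.W....
.BWB..
..WBB.
..W...
......

Derivation:
Place W at (4,2); scan 8 dirs for brackets.
Dir NW: first cell '.' (not opp) -> no flip
Dir N: opp run (3,2) capped by W -> flip
Dir NE: opp run (3,3), next='.' -> no flip
Dir W: first cell '.' (not opp) -> no flip
Dir E: first cell '.' (not opp) -> no flip
Dir SW: first cell '.' (not opp) -> no flip
Dir S: first cell '.' (not opp) -> no flip
Dir SE: first cell '.' (not opp) -> no flip
All flips: (3,2)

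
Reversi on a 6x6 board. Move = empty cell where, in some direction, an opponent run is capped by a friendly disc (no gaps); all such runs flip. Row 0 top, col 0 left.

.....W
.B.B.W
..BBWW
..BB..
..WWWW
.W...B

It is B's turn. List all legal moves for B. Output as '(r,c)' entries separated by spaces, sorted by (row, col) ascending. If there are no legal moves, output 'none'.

(0,4): no bracket -> illegal
(1,4): no bracket -> illegal
(3,1): no bracket -> illegal
(3,4): no bracket -> illegal
(3,5): flips 2 -> legal
(4,0): no bracket -> illegal
(4,1): no bracket -> illegal
(5,0): no bracket -> illegal
(5,2): flips 1 -> legal
(5,3): flips 1 -> legal
(5,4): flips 1 -> legal

Answer: (3,5) (5,2) (5,3) (5,4)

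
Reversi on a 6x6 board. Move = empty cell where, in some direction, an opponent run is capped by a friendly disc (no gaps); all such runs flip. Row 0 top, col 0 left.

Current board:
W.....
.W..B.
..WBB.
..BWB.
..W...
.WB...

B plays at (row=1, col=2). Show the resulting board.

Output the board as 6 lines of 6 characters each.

Answer: W.....
.WB.B.
..BBB.
..BWB.
..W...
.WB...

Derivation:
Place B at (1,2); scan 8 dirs for brackets.
Dir NW: first cell '.' (not opp) -> no flip
Dir N: first cell '.' (not opp) -> no flip
Dir NE: first cell '.' (not opp) -> no flip
Dir W: opp run (1,1), next='.' -> no flip
Dir E: first cell '.' (not opp) -> no flip
Dir SW: first cell '.' (not opp) -> no flip
Dir S: opp run (2,2) capped by B -> flip
Dir SE: first cell 'B' (not opp) -> no flip
All flips: (2,2)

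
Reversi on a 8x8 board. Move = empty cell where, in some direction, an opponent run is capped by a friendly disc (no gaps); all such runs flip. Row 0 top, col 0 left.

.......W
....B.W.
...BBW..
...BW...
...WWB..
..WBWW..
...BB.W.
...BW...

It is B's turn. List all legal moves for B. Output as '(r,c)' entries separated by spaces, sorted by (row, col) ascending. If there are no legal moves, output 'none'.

(0,5): no bracket -> illegal
(0,6): no bracket -> illegal
(1,5): no bracket -> illegal
(1,7): no bracket -> illegal
(2,6): flips 1 -> legal
(2,7): no bracket -> illegal
(3,2): no bracket -> illegal
(3,5): flips 2 -> legal
(3,6): flips 1 -> legal
(4,1): flips 1 -> legal
(4,2): flips 2 -> legal
(4,6): flips 1 -> legal
(5,1): flips 1 -> legal
(5,6): flips 2 -> legal
(5,7): no bracket -> illegal
(6,1): no bracket -> illegal
(6,2): no bracket -> illegal
(6,5): flips 1 -> legal
(6,7): no bracket -> illegal
(7,5): flips 1 -> legal
(7,6): no bracket -> illegal
(7,7): flips 3 -> legal

Answer: (2,6) (3,5) (3,6) (4,1) (4,2) (4,6) (5,1) (5,6) (6,5) (7,5) (7,7)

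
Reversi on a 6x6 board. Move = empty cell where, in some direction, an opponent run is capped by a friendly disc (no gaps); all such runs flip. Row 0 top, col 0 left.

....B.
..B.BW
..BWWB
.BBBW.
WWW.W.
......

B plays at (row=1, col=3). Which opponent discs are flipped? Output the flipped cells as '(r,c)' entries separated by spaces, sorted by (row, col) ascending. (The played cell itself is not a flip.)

Dir NW: first cell '.' (not opp) -> no flip
Dir N: first cell '.' (not opp) -> no flip
Dir NE: first cell 'B' (not opp) -> no flip
Dir W: first cell 'B' (not opp) -> no flip
Dir E: first cell 'B' (not opp) -> no flip
Dir SW: first cell 'B' (not opp) -> no flip
Dir S: opp run (2,3) capped by B -> flip
Dir SE: opp run (2,4), next='.' -> no flip

Answer: (2,3)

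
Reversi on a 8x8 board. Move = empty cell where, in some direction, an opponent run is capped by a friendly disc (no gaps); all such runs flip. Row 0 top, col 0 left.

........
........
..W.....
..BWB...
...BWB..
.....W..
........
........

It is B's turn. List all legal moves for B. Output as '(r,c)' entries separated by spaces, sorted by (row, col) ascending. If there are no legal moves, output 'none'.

(1,1): no bracket -> illegal
(1,2): flips 1 -> legal
(1,3): no bracket -> illegal
(2,1): no bracket -> illegal
(2,3): flips 1 -> legal
(2,4): no bracket -> illegal
(3,1): no bracket -> illegal
(3,5): no bracket -> illegal
(4,2): no bracket -> illegal
(4,6): no bracket -> illegal
(5,3): no bracket -> illegal
(5,4): flips 1 -> legal
(5,6): no bracket -> illegal
(6,4): no bracket -> illegal
(6,5): flips 1 -> legal
(6,6): no bracket -> illegal

Answer: (1,2) (2,3) (5,4) (6,5)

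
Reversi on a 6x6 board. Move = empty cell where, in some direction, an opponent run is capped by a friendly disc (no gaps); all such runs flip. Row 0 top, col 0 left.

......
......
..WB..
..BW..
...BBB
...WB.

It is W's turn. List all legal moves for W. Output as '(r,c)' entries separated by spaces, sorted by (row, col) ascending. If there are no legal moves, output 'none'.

(1,2): no bracket -> illegal
(1,3): flips 1 -> legal
(1,4): no bracket -> illegal
(2,1): no bracket -> illegal
(2,4): flips 1 -> legal
(3,1): flips 1 -> legal
(3,4): no bracket -> illegal
(3,5): flips 1 -> legal
(4,1): no bracket -> illegal
(4,2): flips 1 -> legal
(5,2): no bracket -> illegal
(5,5): flips 2 -> legal

Answer: (1,3) (2,4) (3,1) (3,5) (4,2) (5,5)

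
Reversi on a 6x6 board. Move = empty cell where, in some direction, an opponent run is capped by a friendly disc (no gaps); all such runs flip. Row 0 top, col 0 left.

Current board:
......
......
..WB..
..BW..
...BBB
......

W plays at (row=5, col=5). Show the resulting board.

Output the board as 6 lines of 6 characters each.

Answer: ......
......
..WB..
..BW..
...BWB
.....W

Derivation:
Place W at (5,5); scan 8 dirs for brackets.
Dir NW: opp run (4,4) capped by W -> flip
Dir N: opp run (4,5), next='.' -> no flip
Dir NE: edge -> no flip
Dir W: first cell '.' (not opp) -> no flip
Dir E: edge -> no flip
Dir SW: edge -> no flip
Dir S: edge -> no flip
Dir SE: edge -> no flip
All flips: (4,4)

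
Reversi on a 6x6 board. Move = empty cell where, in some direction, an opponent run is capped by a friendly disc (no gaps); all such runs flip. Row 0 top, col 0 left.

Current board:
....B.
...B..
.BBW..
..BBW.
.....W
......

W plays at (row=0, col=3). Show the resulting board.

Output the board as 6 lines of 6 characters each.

Answer: ...WB.
...W..
.BBW..
..BBW.
.....W
......

Derivation:
Place W at (0,3); scan 8 dirs for brackets.
Dir NW: edge -> no flip
Dir N: edge -> no flip
Dir NE: edge -> no flip
Dir W: first cell '.' (not opp) -> no flip
Dir E: opp run (0,4), next='.' -> no flip
Dir SW: first cell '.' (not opp) -> no flip
Dir S: opp run (1,3) capped by W -> flip
Dir SE: first cell '.' (not opp) -> no flip
All flips: (1,3)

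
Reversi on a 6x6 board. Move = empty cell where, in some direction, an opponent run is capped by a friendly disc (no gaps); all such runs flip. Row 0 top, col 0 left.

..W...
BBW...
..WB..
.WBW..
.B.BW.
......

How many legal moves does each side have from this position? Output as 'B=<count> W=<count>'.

Answer: B=7 W=8

Derivation:
-- B to move --
(0,1): flips 1 -> legal
(0,3): no bracket -> illegal
(1,3): flips 1 -> legal
(2,0): no bracket -> illegal
(2,1): flips 2 -> legal
(2,4): no bracket -> illegal
(3,0): flips 1 -> legal
(3,4): flips 1 -> legal
(3,5): no bracket -> illegal
(4,0): no bracket -> illegal
(4,2): no bracket -> illegal
(4,5): flips 1 -> legal
(5,3): no bracket -> illegal
(5,4): no bracket -> illegal
(5,5): flips 3 -> legal
B mobility = 7
-- W to move --
(0,0): flips 1 -> legal
(0,1): no bracket -> illegal
(1,3): flips 1 -> legal
(1,4): no bracket -> illegal
(2,0): flips 1 -> legal
(2,1): no bracket -> illegal
(2,4): flips 1 -> legal
(3,0): no bracket -> illegal
(3,4): flips 1 -> legal
(4,0): no bracket -> illegal
(4,2): flips 2 -> legal
(5,0): no bracket -> illegal
(5,1): flips 1 -> legal
(5,2): no bracket -> illegal
(5,3): flips 1 -> legal
(5,4): no bracket -> illegal
W mobility = 8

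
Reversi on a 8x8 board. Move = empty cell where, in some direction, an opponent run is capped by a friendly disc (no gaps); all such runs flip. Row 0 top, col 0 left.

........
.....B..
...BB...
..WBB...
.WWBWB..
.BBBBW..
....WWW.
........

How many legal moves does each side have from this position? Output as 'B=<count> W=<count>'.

Answer: B=12 W=10

Derivation:
-- B to move --
(2,1): flips 1 -> legal
(2,2): flips 2 -> legal
(3,0): flips 1 -> legal
(3,1): flips 3 -> legal
(3,5): flips 1 -> legal
(4,0): flips 2 -> legal
(4,6): no bracket -> illegal
(5,0): flips 2 -> legal
(5,6): flips 1 -> legal
(5,7): no bracket -> illegal
(6,3): no bracket -> illegal
(6,7): no bracket -> illegal
(7,3): no bracket -> illegal
(7,4): flips 1 -> legal
(7,5): flips 3 -> legal
(7,6): flips 1 -> legal
(7,7): flips 3 -> legal
B mobility = 12
-- W to move --
(0,4): no bracket -> illegal
(0,5): no bracket -> illegal
(0,6): flips 3 -> legal
(1,2): no bracket -> illegal
(1,3): no bracket -> illegal
(1,4): flips 3 -> legal
(1,6): no bracket -> illegal
(2,2): flips 1 -> legal
(2,5): no bracket -> illegal
(2,6): no bracket -> illegal
(3,5): flips 3 -> legal
(3,6): no bracket -> illegal
(4,0): no bracket -> illegal
(4,6): flips 1 -> legal
(5,0): flips 4 -> legal
(5,6): no bracket -> illegal
(6,0): flips 1 -> legal
(6,1): flips 1 -> legal
(6,2): flips 2 -> legal
(6,3): flips 1 -> legal
W mobility = 10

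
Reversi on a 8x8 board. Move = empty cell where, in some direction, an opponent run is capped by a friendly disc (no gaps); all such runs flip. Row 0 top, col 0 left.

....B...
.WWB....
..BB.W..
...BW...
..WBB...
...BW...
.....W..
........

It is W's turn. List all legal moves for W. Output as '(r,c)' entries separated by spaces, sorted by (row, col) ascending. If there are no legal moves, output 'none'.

Answer: (1,4) (2,4) (3,2) (4,5) (5,2) (5,5) (6,4)

Derivation:
(0,2): no bracket -> illegal
(0,3): no bracket -> illegal
(0,5): no bracket -> illegal
(1,4): flips 1 -> legal
(1,5): no bracket -> illegal
(2,1): no bracket -> illegal
(2,4): flips 1 -> legal
(3,1): no bracket -> illegal
(3,2): flips 3 -> legal
(3,5): no bracket -> illegal
(4,5): flips 2 -> legal
(5,2): flips 2 -> legal
(5,5): flips 3 -> legal
(6,2): no bracket -> illegal
(6,3): no bracket -> illegal
(6,4): flips 1 -> legal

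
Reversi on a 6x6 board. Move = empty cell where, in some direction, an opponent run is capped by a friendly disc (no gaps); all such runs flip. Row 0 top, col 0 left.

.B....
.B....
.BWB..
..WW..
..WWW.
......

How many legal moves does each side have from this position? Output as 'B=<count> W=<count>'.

-- B to move --
(1,2): no bracket -> illegal
(1,3): no bracket -> illegal
(2,4): no bracket -> illegal
(3,1): no bracket -> illegal
(3,4): no bracket -> illegal
(3,5): no bracket -> illegal
(4,1): flips 1 -> legal
(4,5): no bracket -> illegal
(5,1): no bracket -> illegal
(5,2): no bracket -> illegal
(5,3): flips 2 -> legal
(5,4): flips 2 -> legal
(5,5): flips 3 -> legal
B mobility = 4
-- W to move --
(0,0): flips 1 -> legal
(0,2): no bracket -> illegal
(1,0): flips 1 -> legal
(1,2): no bracket -> illegal
(1,3): flips 1 -> legal
(1,4): flips 1 -> legal
(2,0): flips 1 -> legal
(2,4): flips 1 -> legal
(3,0): no bracket -> illegal
(3,1): no bracket -> illegal
(3,4): no bracket -> illegal
W mobility = 6

Answer: B=4 W=6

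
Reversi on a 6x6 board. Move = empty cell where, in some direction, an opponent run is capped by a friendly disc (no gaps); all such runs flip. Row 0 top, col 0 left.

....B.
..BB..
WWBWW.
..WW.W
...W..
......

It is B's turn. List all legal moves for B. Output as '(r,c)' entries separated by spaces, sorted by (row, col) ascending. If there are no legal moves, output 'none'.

Answer: (2,5) (3,0) (3,4) (4,2) (4,4) (5,3)

Derivation:
(1,0): no bracket -> illegal
(1,1): no bracket -> illegal
(1,4): no bracket -> illegal
(1,5): no bracket -> illegal
(2,5): flips 2 -> legal
(3,0): flips 1 -> legal
(3,1): no bracket -> illegal
(3,4): flips 1 -> legal
(4,1): no bracket -> illegal
(4,2): flips 1 -> legal
(4,4): flips 1 -> legal
(4,5): no bracket -> illegal
(5,2): no bracket -> illegal
(5,3): flips 3 -> legal
(5,4): no bracket -> illegal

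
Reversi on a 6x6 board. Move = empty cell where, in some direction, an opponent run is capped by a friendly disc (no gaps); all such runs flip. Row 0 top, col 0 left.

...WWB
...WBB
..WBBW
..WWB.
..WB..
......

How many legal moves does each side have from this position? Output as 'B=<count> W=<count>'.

Answer: B=7 W=5

Derivation:
-- B to move --
(0,2): flips 3 -> legal
(1,1): no bracket -> illegal
(1,2): flips 1 -> legal
(2,1): flips 2 -> legal
(3,1): flips 2 -> legal
(3,5): flips 1 -> legal
(4,1): flips 2 -> legal
(4,4): no bracket -> illegal
(5,1): flips 2 -> legal
(5,2): no bracket -> illegal
(5,3): no bracket -> illegal
B mobility = 7
-- W to move --
(1,2): no bracket -> illegal
(3,5): flips 2 -> legal
(4,4): flips 4 -> legal
(4,5): no bracket -> illegal
(5,2): flips 2 -> legal
(5,3): flips 1 -> legal
(5,4): flips 1 -> legal
W mobility = 5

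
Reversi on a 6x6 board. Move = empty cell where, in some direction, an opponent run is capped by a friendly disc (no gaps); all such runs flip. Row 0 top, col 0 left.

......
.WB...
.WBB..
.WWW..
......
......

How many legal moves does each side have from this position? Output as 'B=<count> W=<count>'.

-- B to move --
(0,0): flips 1 -> legal
(0,1): no bracket -> illegal
(0,2): no bracket -> illegal
(1,0): flips 1 -> legal
(2,0): flips 1 -> legal
(2,4): no bracket -> illegal
(3,0): flips 1 -> legal
(3,4): no bracket -> illegal
(4,0): flips 1 -> legal
(4,1): flips 1 -> legal
(4,2): flips 1 -> legal
(4,3): flips 1 -> legal
(4,4): flips 1 -> legal
B mobility = 9
-- W to move --
(0,1): no bracket -> illegal
(0,2): flips 2 -> legal
(0,3): flips 1 -> legal
(1,3): flips 3 -> legal
(1,4): flips 1 -> legal
(2,4): flips 2 -> legal
(3,4): no bracket -> illegal
W mobility = 5

Answer: B=9 W=5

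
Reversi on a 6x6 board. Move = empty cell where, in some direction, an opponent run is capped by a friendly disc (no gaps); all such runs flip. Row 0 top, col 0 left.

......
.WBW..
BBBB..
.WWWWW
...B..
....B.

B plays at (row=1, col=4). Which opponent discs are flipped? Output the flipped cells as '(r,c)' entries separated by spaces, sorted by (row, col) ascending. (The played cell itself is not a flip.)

Answer: (1,3)

Derivation:
Dir NW: first cell '.' (not opp) -> no flip
Dir N: first cell '.' (not opp) -> no flip
Dir NE: first cell '.' (not opp) -> no flip
Dir W: opp run (1,3) capped by B -> flip
Dir E: first cell '.' (not opp) -> no flip
Dir SW: first cell 'B' (not opp) -> no flip
Dir S: first cell '.' (not opp) -> no flip
Dir SE: first cell '.' (not opp) -> no flip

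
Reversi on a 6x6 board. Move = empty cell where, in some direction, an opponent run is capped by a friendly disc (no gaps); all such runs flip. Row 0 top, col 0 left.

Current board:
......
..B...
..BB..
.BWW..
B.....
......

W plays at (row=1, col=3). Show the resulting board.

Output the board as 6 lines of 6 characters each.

Answer: ......
..BW..
..BW..
.BWW..
B.....
......

Derivation:
Place W at (1,3); scan 8 dirs for brackets.
Dir NW: first cell '.' (not opp) -> no flip
Dir N: first cell '.' (not opp) -> no flip
Dir NE: first cell '.' (not opp) -> no flip
Dir W: opp run (1,2), next='.' -> no flip
Dir E: first cell '.' (not opp) -> no flip
Dir SW: opp run (2,2) (3,1) (4,0), next=edge -> no flip
Dir S: opp run (2,3) capped by W -> flip
Dir SE: first cell '.' (not opp) -> no flip
All flips: (2,3)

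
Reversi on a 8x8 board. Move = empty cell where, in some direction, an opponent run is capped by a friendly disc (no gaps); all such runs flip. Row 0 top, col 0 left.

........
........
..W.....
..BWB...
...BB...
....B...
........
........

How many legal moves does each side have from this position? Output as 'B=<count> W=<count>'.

Answer: B=3 W=5

Derivation:
-- B to move --
(1,1): flips 2 -> legal
(1,2): flips 1 -> legal
(1,3): no bracket -> illegal
(2,1): no bracket -> illegal
(2,3): flips 1 -> legal
(2,4): no bracket -> illegal
(3,1): no bracket -> illegal
(4,2): no bracket -> illegal
B mobility = 3
-- W to move --
(2,1): no bracket -> illegal
(2,3): no bracket -> illegal
(2,4): no bracket -> illegal
(2,5): no bracket -> illegal
(3,1): flips 1 -> legal
(3,5): flips 1 -> legal
(4,1): no bracket -> illegal
(4,2): flips 1 -> legal
(4,5): no bracket -> illegal
(5,2): no bracket -> illegal
(5,3): flips 1 -> legal
(5,5): flips 1 -> legal
(6,3): no bracket -> illegal
(6,4): no bracket -> illegal
(6,5): no bracket -> illegal
W mobility = 5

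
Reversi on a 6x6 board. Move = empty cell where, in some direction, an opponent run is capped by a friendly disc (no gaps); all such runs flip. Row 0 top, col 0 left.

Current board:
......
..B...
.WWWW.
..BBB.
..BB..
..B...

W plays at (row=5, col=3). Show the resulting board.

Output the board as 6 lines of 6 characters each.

Answer: ......
..B...
.WWWW.
..BWB.
..BW..
..BW..

Derivation:
Place W at (5,3); scan 8 dirs for brackets.
Dir NW: opp run (4,2), next='.' -> no flip
Dir N: opp run (4,3) (3,3) capped by W -> flip
Dir NE: first cell '.' (not opp) -> no flip
Dir W: opp run (5,2), next='.' -> no flip
Dir E: first cell '.' (not opp) -> no flip
Dir SW: edge -> no flip
Dir S: edge -> no flip
Dir SE: edge -> no flip
All flips: (3,3) (4,3)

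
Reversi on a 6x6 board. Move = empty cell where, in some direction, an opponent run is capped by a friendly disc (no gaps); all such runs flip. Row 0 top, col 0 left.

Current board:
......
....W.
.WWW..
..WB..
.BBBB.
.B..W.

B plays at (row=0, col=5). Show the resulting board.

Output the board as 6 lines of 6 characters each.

Answer: .....B
....B.
.WWB..
..BB..
.BBBB.
.B..W.

Derivation:
Place B at (0,5); scan 8 dirs for brackets.
Dir NW: edge -> no flip
Dir N: edge -> no flip
Dir NE: edge -> no flip
Dir W: first cell '.' (not opp) -> no flip
Dir E: edge -> no flip
Dir SW: opp run (1,4) (2,3) (3,2) capped by B -> flip
Dir S: first cell '.' (not opp) -> no flip
Dir SE: edge -> no flip
All flips: (1,4) (2,3) (3,2)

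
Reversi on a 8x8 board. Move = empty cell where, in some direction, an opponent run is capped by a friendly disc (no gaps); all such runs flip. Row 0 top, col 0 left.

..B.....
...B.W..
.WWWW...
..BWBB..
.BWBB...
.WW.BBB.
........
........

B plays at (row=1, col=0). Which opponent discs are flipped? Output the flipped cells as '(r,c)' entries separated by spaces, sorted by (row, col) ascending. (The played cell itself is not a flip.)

Answer: (2,1)

Derivation:
Dir NW: edge -> no flip
Dir N: first cell '.' (not opp) -> no flip
Dir NE: first cell '.' (not opp) -> no flip
Dir W: edge -> no flip
Dir E: first cell '.' (not opp) -> no flip
Dir SW: edge -> no flip
Dir S: first cell '.' (not opp) -> no flip
Dir SE: opp run (2,1) capped by B -> flip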